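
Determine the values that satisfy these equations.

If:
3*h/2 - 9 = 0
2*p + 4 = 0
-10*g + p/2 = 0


Then:
g = -1/10
h = 6
p = -2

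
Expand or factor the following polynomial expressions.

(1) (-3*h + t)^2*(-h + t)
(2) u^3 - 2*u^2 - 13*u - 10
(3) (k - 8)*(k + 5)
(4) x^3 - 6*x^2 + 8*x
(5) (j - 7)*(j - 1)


(1) = -9*h^3 + 15*h^2*t - 7*h*t^2 + t^3
(2) = (u - 5)*(u + 1)*(u + 2)
(3) = k^2 - 3*k - 40
(4) = x*(x - 4)*(x - 2)
(5) = j^2 - 8*j + 7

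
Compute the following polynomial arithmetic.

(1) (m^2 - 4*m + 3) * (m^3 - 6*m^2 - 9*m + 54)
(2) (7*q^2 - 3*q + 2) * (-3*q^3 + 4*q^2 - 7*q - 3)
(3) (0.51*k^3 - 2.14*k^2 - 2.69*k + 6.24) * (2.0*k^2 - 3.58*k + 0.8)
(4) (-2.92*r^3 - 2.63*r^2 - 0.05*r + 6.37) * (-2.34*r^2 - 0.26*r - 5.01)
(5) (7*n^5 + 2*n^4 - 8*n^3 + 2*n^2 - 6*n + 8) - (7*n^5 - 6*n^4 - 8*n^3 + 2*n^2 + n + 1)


(1) = m^5 - 10*m^4 + 18*m^3 + 72*m^2 - 243*m + 162
(2) = -21*q^5 + 37*q^4 - 67*q^3 + 8*q^2 - 5*q - 6
(3) = 1.02*k^5 - 6.1058*k^4 + 2.6892*k^3 + 20.3982*k^2 - 24.4912*k + 4.992
(4) = 6.8328*r^5 + 6.9134*r^4 + 15.43*r^3 - 1.7165*r^2 - 1.4057*r - 31.9137
(5) = 8*n^4 - 7*n + 7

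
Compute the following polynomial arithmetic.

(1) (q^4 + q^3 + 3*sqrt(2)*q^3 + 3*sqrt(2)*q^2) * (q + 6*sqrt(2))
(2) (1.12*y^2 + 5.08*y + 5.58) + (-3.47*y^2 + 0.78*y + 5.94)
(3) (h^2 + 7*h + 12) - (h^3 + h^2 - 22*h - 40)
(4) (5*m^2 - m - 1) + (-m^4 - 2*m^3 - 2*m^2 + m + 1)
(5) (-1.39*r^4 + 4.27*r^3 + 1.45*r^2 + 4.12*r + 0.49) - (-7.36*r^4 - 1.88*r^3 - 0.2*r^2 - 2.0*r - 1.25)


(1) = q^5 + q^4 + 9*sqrt(2)*q^4 + 9*sqrt(2)*q^3 + 36*q^3 + 36*q^2
(2) = -2.35*y^2 + 5.86*y + 11.52
(3) = -h^3 + 29*h + 52
(4) = -m^4 - 2*m^3 + 3*m^2
(5) = 5.97*r^4 + 6.15*r^3 + 1.65*r^2 + 6.12*r + 1.74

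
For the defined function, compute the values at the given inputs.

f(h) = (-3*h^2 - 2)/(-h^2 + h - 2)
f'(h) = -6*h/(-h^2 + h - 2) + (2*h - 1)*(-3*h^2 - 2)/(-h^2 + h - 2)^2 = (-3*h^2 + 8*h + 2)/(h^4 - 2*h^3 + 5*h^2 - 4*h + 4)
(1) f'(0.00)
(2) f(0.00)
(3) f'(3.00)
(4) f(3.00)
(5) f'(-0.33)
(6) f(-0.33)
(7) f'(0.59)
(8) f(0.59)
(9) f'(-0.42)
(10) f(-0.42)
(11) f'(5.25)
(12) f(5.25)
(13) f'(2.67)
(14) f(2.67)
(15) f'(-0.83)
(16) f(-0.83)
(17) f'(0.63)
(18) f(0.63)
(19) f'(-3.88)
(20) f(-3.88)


(1) = 0.50
(2) = 1.00
(3) = -0.02
(4) = 3.62
(5) = -0.16
(6) = 0.95
(7) = 1.84
(8) = 1.73
(9) = -0.28
(10) = 0.97
(11) = -0.07
(12) = 3.48
(13) = 0.05
(14) = 3.62
(15) = -0.54
(16) = 1.16
(17) = 1.87
(18) = 1.81
(19) = -0.17
(20) = 2.25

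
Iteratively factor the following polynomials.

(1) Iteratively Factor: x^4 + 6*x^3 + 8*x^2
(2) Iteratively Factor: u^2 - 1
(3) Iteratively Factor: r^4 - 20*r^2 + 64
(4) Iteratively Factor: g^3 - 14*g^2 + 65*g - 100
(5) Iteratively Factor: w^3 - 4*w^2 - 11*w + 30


(1) = (x + 4)*(x^3 + 2*x^2) = x*(x + 4)*(x^2 + 2*x) = x*(x + 2)*(x + 4)*(x)
(2) = (u + 1)*(u - 1)
(3) = (r + 4)*(r^3 - 4*r^2 - 4*r + 16) = (r + 2)*(r + 4)*(r^2 - 6*r + 8) = (r - 4)*(r + 2)*(r + 4)*(r - 2)
(4) = (g - 4)*(g^2 - 10*g + 25) = (g - 5)*(g - 4)*(g - 5)
(5) = (w + 3)*(w^2 - 7*w + 10) = (w - 2)*(w + 3)*(w - 5)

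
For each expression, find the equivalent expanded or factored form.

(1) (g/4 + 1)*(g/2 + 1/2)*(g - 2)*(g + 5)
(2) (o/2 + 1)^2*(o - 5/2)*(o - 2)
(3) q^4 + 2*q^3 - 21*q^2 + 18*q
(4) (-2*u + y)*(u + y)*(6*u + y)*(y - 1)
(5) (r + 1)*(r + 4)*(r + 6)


(1) = g^4/8 + g^3 + 9*g^2/8 - 19*g/4 - 5
(2) = o^4/4 - o^3/8 - 9*o^2/4 + o/2 + 5
(3) = q*(q - 3)*(q - 1)*(q + 6)
(4) = -12*u^3*y + 12*u^3 - 8*u^2*y^2 + 8*u^2*y + 5*u*y^3 - 5*u*y^2 + y^4 - y^3
(5) = r^3 + 11*r^2 + 34*r + 24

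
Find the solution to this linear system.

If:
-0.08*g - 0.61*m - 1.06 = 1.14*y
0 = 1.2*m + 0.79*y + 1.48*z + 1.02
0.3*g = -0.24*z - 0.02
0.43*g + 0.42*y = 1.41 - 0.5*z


Then:
g = -2.32
m = -5.88
y = 2.38
z = 2.81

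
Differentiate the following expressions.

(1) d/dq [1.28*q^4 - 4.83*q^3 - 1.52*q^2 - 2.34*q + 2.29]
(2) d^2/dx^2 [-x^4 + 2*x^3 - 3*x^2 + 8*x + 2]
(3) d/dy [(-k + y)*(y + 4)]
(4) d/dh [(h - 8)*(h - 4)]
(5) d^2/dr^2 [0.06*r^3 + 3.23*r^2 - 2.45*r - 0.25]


(1) = 5.12*q^3 - 14.49*q^2 - 3.04*q - 2.34
(2) = -12*x^2 + 12*x - 6
(3) = -k + 2*y + 4
(4) = 2*h - 12
(5) = 0.36*r + 6.46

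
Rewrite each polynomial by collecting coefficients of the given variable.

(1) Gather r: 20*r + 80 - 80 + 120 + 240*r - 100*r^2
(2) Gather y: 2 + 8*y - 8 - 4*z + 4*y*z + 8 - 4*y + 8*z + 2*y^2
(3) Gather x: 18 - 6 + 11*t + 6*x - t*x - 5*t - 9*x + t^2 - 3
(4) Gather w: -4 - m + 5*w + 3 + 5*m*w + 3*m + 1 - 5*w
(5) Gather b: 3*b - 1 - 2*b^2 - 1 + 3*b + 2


(1) = -100*r^2 + 260*r + 120
(2) = 2*y^2 + y*(4*z + 4) + 4*z + 2
(3) = t^2 + 6*t + x*(-t - 3) + 9
(4) = 5*m*w + 2*m
(5) = -2*b^2 + 6*b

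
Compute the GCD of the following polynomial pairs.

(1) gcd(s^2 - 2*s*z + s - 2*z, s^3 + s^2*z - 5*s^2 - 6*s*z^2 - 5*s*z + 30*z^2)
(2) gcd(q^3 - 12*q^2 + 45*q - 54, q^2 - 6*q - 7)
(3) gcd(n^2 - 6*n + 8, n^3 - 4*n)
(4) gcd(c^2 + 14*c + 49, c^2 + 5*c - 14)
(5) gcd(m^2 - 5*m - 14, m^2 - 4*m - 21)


(1) = gcd((s + 1)*(s - 2*z), (s - 5)*(s - 2*z)*(s + 3*z)) = -s + 2*z
(2) = 1
(3) = gcd((n - 4)*(n - 2), n*(n - 2)*(n + 2)) = n - 2
(4) = c + 7
(5) = m - 7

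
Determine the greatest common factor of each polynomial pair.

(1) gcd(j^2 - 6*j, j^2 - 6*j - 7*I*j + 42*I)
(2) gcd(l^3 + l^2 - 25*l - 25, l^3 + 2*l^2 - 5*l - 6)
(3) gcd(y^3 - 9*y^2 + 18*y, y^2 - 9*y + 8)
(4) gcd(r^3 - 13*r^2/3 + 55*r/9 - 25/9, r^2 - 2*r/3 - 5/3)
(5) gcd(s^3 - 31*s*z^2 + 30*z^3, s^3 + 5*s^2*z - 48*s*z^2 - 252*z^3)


(1) = gcd(j*(j - 6), (j - 6)*(j - 7*I)) = j - 6
(2) = gcd((l - 5)*(l + 1)*(l + 5), (l - 2)*(l + 1)*(l + 3)) = l + 1
(3) = 1
(4) = r - 5/3
(5) = s + 6*z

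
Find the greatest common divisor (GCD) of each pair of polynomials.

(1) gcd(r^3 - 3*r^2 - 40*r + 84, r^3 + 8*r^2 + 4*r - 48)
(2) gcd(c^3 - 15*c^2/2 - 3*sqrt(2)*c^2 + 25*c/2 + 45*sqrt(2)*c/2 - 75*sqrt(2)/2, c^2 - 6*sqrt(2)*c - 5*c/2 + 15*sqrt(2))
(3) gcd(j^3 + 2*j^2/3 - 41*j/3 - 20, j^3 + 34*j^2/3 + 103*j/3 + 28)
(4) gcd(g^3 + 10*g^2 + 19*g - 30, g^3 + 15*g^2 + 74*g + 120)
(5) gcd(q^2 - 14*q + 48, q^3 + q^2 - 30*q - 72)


(1) = gcd((r - 7)*(r - 2)*(r + 6), (r - 2)*(r + 4)*(r + 6)) = r^2 + 4*r - 12
(2) = c - 5/2
(3) = j + 3
(4) = g^2 + 11*g + 30
(5) = q - 6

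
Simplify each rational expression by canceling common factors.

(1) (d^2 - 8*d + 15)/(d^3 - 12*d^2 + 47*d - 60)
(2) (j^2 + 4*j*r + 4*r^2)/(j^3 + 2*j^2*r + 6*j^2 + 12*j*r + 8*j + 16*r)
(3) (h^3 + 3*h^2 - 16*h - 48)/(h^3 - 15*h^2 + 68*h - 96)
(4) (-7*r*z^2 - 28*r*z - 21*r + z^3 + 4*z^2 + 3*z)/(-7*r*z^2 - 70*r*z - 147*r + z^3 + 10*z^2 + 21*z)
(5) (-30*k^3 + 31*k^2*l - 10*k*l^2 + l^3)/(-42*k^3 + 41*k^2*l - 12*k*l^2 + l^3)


(1) = 1/(d - 4)
(2) = (j + 2*r)/(j^2 + 6*j + 8)
(3) = (h^2 + 7*h + 12)/(h^2 - 11*h + 24)
(4) = (z + 1)/(z + 7)
(5) = (5*k - l)/(7*k - l)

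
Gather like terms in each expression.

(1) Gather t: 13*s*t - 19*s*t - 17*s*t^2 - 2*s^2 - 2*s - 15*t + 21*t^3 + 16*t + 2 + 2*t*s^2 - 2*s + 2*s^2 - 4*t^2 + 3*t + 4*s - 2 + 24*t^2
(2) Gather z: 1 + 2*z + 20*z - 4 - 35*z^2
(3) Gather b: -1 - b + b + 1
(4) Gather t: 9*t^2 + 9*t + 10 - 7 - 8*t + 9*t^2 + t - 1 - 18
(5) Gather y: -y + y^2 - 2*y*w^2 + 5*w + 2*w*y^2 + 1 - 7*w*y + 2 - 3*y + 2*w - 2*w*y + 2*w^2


(1) = 21*t^3 + t^2*(20 - 17*s) + t*(2*s^2 - 6*s + 4)
(2) = -35*z^2 + 22*z - 3
(3) = 0
(4) = 18*t^2 + 2*t - 16
(5) = 2*w^2 + 7*w + y^2*(2*w + 1) + y*(-2*w^2 - 9*w - 4) + 3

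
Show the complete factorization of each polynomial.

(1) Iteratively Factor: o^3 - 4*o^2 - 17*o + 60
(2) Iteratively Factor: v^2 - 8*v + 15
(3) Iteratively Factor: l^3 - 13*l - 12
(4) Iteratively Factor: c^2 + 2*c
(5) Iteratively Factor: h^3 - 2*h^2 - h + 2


(1) = (o - 5)*(o^2 + o - 12) = (o - 5)*(o - 3)*(o + 4)
(2) = (v - 3)*(v - 5)
(3) = (l - 4)*(l^2 + 4*l + 3) = (l - 4)*(l + 1)*(l + 3)
(4) = (c)*(c + 2)
(5) = (h + 1)*(h^2 - 3*h + 2) = (h - 1)*(h + 1)*(h - 2)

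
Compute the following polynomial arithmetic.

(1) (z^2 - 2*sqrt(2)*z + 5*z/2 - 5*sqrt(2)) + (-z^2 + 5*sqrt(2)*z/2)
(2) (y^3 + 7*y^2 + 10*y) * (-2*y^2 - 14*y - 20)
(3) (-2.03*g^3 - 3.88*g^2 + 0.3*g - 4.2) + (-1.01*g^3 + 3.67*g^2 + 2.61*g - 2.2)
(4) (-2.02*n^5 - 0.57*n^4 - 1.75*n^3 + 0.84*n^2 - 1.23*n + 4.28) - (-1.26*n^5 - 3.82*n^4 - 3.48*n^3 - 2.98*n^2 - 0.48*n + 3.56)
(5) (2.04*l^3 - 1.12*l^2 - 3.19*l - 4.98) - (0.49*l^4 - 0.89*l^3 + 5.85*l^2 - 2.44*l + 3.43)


(1) = sqrt(2)*z/2 + 5*z/2 - 5*sqrt(2)
(2) = -2*y^5 - 28*y^4 - 138*y^3 - 280*y^2 - 200*y
(3) = -3.04*g^3 - 0.21*g^2 + 2.91*g - 6.4
(4) = -0.76*n^5 + 3.25*n^4 + 1.73*n^3 + 3.82*n^2 - 0.75*n + 0.72
(5) = -0.49*l^4 + 2.93*l^3 - 6.97*l^2 - 0.75*l - 8.41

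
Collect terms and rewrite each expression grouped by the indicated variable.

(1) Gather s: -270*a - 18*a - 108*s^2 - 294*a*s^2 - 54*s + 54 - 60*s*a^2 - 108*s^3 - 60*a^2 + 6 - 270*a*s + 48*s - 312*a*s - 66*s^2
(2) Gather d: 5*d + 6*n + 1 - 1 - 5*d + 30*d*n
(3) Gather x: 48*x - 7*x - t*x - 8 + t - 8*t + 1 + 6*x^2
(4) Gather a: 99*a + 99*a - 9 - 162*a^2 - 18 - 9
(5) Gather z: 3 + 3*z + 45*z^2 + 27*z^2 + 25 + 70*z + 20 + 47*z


(1) = -60*a^2 - 288*a - 108*s^3 + s^2*(-294*a - 174) + s*(-60*a^2 - 582*a - 6) + 60
(2) = 30*d*n + 6*n
(3) = -7*t + 6*x^2 + x*(41 - t) - 7
(4) = -162*a^2 + 198*a - 36
(5) = 72*z^2 + 120*z + 48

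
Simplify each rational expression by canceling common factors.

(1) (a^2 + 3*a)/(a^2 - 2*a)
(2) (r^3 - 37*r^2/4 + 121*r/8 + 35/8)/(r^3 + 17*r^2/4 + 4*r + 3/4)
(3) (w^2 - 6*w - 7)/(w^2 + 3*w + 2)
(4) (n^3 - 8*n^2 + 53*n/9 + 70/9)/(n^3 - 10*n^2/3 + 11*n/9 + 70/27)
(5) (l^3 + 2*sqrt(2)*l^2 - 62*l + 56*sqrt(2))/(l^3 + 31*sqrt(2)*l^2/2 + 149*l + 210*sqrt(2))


(1) = (a + 3)/(a - 2)
(2) = (2*r^2 - 19*r + 35)/(2*r^2 + 8*r + 6)
(3) = (w - 7)/(w + 2)
(4) = (3*n - 21)/(3*n - 7)
(5) = (2*l^2 - 10*sqrt(2)*l + 16)/(2*l^2 + 17*sqrt(2)*l + 60)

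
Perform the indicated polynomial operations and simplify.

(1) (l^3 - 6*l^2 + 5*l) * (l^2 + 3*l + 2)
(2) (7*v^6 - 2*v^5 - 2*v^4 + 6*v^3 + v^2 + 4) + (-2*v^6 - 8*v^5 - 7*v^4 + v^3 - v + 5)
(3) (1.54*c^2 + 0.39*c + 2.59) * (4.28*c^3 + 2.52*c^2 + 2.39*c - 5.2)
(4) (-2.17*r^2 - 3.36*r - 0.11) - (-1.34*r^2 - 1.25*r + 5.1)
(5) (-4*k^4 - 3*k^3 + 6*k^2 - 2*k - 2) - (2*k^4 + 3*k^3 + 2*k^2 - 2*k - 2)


(1) = l^5 - 3*l^4 - 11*l^3 + 3*l^2 + 10*l
(2) = 5*v^6 - 10*v^5 - 9*v^4 + 7*v^3 + v^2 - v + 9
(3) = 6.5912*c^5 + 5.55*c^4 + 15.7486*c^3 - 0.5491*c^2 + 4.1621*c - 13.468
(4) = -0.83*r^2 - 2.11*r - 5.21
(5) = -6*k^4 - 6*k^3 + 4*k^2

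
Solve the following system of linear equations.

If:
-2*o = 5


Then:
o = -5/2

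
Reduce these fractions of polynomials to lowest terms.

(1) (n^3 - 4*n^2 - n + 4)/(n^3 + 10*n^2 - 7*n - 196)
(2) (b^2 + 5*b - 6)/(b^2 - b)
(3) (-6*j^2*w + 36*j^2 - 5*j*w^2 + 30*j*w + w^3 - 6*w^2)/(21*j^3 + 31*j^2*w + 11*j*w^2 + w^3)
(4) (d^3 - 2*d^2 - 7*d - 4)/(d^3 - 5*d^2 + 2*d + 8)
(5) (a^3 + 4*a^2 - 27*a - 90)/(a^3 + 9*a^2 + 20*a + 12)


(1) = (n^2 - 1)/(n^2 + 14*n + 49)
(2) = (b + 6)/b
(3) = (-6*j*w + 36*j + w^2 - 6*w)/(21*j^2 + 10*j*w + w^2)
(4) = (d + 1)/(d - 2)
(5) = (a^2 - 2*a - 15)/(a^2 + 3*a + 2)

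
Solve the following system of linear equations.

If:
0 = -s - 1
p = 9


Then:
p = 9
s = -1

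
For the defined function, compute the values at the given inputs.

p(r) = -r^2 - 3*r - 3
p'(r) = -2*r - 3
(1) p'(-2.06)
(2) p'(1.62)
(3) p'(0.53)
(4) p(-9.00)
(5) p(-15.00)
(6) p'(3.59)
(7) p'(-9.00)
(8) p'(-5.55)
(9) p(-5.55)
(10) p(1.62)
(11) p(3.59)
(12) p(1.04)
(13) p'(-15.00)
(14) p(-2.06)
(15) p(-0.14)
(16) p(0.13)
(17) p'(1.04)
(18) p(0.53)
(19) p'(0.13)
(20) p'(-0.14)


(1) = 1.12
(2) = -6.24
(3) = -4.06
(4) = -57.00
(5) = -183.00
(6) = -10.18
(7) = 15.00
(8) = 8.10
(9) = -17.15
(10) = -10.48
(11) = -26.66
(12) = -7.20
(13) = 27.00
(14) = -1.06
(15) = -2.60
(16) = -3.41
(17) = -5.08
(18) = -4.87
(19) = -3.26
(20) = -2.72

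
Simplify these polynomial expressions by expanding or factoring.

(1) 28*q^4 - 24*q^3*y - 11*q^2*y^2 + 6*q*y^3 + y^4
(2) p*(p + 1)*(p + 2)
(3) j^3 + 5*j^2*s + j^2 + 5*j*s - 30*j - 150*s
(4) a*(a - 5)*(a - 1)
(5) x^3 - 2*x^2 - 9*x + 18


(1) = (-2*q + y)*(-q + y)*(2*q + y)*(7*q + y)
(2) = p^3 + 3*p^2 + 2*p
(3) = (j - 5)*(j + 6)*(j + 5*s)
(4) = a^3 - 6*a^2 + 5*a
(5) = (x - 3)*(x - 2)*(x + 3)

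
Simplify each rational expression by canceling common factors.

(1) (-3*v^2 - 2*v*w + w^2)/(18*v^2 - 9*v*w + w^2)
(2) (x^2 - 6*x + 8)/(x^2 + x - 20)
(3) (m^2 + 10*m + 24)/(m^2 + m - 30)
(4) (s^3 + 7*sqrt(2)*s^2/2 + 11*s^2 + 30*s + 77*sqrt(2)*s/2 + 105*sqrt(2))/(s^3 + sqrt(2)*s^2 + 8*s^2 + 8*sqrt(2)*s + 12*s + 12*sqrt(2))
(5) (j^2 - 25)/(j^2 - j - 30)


(1) = (-v - w)/(6*v - w)
(2) = (x - 2)/(x + 5)
(3) = (m + 4)/(m - 5)
(4) = (2*s^2 + s*(7*sqrt(2) + 10) + 35*sqrt(2))/(2*s^2 + s*(2*sqrt(2) + 4) + 4*sqrt(2))
(5) = (j - 5)/(j - 6)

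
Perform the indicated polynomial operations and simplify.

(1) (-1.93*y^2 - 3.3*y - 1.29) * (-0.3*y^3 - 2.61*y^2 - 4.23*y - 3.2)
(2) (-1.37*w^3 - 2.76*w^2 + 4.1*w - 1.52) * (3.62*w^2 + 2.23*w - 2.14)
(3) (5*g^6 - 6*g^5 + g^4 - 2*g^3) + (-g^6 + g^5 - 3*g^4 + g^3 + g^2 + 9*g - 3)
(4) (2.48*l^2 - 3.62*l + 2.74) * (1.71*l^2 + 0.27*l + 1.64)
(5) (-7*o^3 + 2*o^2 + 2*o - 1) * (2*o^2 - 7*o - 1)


(1) = 0.579*y^5 + 6.0273*y^4 + 17.1639*y^3 + 23.5019*y^2 + 16.0167*y + 4.128
(2) = -4.9594*w^5 - 13.0463*w^4 + 11.619*w^3 + 9.547*w^2 - 12.1636*w + 3.2528
(3) = 4*g^6 - 5*g^5 - 2*g^4 - g^3 + g^2 + 9*g - 3
(4) = 4.2408*l^4 - 5.5206*l^3 + 7.7752*l^2 - 5.197*l + 4.4936
(5) = -14*o^5 + 53*o^4 - 3*o^3 - 18*o^2 + 5*o + 1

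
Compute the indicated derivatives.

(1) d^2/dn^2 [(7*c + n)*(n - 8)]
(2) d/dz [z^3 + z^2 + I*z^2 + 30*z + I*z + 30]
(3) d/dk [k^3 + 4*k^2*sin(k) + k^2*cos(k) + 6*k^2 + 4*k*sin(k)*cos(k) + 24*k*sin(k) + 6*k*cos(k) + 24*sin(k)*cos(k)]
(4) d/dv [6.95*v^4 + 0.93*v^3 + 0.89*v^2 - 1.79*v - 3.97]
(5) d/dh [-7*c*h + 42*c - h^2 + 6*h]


(1) = 2
(2) = 3*z^2 + 2*z*(1 + I) + 30 + I
(3) = -k^2*sin(k) + 4*k^2*cos(k) + 3*k^2 + 2*k*sin(k) + 26*k*cos(k) + 4*k*cos(2*k) + 12*k + 24*sin(k) + 2*sin(2*k) + 6*cos(k) + 24*cos(2*k)
(4) = 27.8*v^3 + 2.79*v^2 + 1.78*v - 1.79
(5) = -7*c - 2*h + 6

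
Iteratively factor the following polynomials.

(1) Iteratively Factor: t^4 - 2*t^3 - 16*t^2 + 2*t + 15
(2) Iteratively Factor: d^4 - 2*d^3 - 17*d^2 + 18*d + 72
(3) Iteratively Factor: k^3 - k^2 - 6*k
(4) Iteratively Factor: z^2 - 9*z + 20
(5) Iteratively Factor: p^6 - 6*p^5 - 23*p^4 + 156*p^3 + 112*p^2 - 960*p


(1) = (t + 3)*(t^3 - 5*t^2 - t + 5) = (t + 1)*(t + 3)*(t^2 - 6*t + 5) = (t - 1)*(t + 1)*(t + 3)*(t - 5)
(2) = (d - 3)*(d^3 + d^2 - 14*d - 24) = (d - 4)*(d - 3)*(d^2 + 5*d + 6) = (d - 4)*(d - 3)*(d + 2)*(d + 3)
(3) = (k + 2)*(k^2 - 3*k) = k*(k + 2)*(k - 3)
(4) = (z - 5)*(z - 4)
(5) = (p)*(p^5 - 6*p^4 - 23*p^3 + 156*p^2 + 112*p - 960) = p*(p + 3)*(p^4 - 9*p^3 + 4*p^2 + 144*p - 320) = p*(p - 5)*(p + 3)*(p^3 - 4*p^2 - 16*p + 64) = p*(p - 5)*(p - 4)*(p + 3)*(p^2 - 16) = p*(p - 5)*(p - 4)^2*(p + 3)*(p + 4)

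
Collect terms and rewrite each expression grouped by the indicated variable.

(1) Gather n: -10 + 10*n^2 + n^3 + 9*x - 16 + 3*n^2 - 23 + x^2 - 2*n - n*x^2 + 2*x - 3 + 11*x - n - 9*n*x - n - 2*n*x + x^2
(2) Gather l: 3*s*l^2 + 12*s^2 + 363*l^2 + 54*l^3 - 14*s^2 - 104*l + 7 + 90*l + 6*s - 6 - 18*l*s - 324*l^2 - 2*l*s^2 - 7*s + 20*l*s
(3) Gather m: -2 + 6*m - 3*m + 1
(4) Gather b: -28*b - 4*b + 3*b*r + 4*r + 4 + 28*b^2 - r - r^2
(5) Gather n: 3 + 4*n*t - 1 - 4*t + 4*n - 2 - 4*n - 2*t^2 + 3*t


(1) = n^3 + 13*n^2 + n*(-x^2 - 11*x - 4) + 2*x^2 + 22*x - 52
(2) = 54*l^3 + l^2*(3*s + 39) + l*(-2*s^2 + 2*s - 14) - 2*s^2 - s + 1
(3) = 3*m - 1
(4) = 28*b^2 + b*(3*r - 32) - r^2 + 3*r + 4
(5) = 4*n*t - 2*t^2 - t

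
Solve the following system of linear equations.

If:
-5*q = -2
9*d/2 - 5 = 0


Then:
d = 10/9
q = 2/5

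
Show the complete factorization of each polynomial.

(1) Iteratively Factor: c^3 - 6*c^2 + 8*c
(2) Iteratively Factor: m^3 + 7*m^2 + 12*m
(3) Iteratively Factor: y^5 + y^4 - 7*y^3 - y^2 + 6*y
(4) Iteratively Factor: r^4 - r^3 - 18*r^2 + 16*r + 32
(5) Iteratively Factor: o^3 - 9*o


(1) = (c - 2)*(c^2 - 4*c) = c*(c - 2)*(c - 4)
(2) = (m)*(m^2 + 7*m + 12) = m*(m + 4)*(m + 3)
(3) = (y)*(y^4 + y^3 - 7*y^2 - y + 6) = y*(y - 1)*(y^3 + 2*y^2 - 5*y - 6) = y*(y - 1)*(y + 3)*(y^2 - y - 2) = y*(y - 1)*(y + 1)*(y + 3)*(y - 2)
(4) = (r - 2)*(r^3 + r^2 - 16*r - 16) = (r - 2)*(r + 1)*(r^2 - 16) = (r - 4)*(r - 2)*(r + 1)*(r + 4)
(5) = (o + 3)*(o^2 - 3*o) = (o - 3)*(o + 3)*(o)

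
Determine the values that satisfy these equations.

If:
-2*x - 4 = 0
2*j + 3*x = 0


Then:
j = 3
x = -2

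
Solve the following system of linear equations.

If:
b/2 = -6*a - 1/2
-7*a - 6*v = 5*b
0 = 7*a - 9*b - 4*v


Then:
a = -17/239
b = -35/239
v = 49/239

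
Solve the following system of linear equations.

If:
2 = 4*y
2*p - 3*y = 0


Then:
p = 3/4
y = 1/2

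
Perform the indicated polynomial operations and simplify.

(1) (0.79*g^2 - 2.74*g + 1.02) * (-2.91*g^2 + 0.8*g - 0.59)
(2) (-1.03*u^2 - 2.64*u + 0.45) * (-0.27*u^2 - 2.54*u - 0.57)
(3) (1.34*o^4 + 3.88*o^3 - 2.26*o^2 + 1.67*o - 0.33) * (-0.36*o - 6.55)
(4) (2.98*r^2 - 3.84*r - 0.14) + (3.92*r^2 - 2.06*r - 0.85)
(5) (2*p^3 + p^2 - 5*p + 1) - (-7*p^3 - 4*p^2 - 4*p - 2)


(1) = -2.2989*g^4 + 8.6054*g^3 - 5.6263*g^2 + 2.4326*g - 0.6018
(2) = 0.2781*u^4 + 3.329*u^3 + 7.1712*u^2 + 0.3618*u - 0.2565
(3) = -0.4824*o^5 - 10.1738*o^4 - 24.6004*o^3 + 14.2018*o^2 - 10.8197*o + 2.1615
(4) = 6.9*r^2 - 5.9*r - 0.99
(5) = 9*p^3 + 5*p^2 - p + 3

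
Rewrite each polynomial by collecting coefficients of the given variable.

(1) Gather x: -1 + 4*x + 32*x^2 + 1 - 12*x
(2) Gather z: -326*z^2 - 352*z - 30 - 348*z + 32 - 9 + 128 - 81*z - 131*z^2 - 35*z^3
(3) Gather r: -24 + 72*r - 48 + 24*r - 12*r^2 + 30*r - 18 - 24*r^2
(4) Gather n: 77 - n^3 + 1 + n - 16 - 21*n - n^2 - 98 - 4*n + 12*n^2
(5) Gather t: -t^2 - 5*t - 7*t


(1) = 32*x^2 - 8*x
(2) = -35*z^3 - 457*z^2 - 781*z + 121
(3) = -36*r^2 + 126*r - 90
(4) = -n^3 + 11*n^2 - 24*n - 36
(5) = -t^2 - 12*t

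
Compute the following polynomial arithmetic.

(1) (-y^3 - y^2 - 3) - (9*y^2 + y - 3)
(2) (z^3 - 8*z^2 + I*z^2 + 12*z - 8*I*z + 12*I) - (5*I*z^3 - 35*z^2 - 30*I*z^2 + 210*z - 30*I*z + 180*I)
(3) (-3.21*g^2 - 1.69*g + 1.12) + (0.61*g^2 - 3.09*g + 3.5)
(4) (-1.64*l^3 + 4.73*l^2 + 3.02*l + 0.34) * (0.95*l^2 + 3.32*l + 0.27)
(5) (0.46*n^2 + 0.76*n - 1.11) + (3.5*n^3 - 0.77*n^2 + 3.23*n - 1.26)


(1) = -y^3 - 10*y^2 - y
(2) = z^3 - 5*I*z^3 + 27*z^2 + 31*I*z^2 - 198*z + 22*I*z - 168*I
(3) = -2.6*g^2 - 4.78*g + 4.62
(4) = -1.558*l^5 - 0.9513*l^4 + 18.1298*l^3 + 11.6265*l^2 + 1.9442*l + 0.0918
(5) = 3.5*n^3 - 0.31*n^2 + 3.99*n - 2.37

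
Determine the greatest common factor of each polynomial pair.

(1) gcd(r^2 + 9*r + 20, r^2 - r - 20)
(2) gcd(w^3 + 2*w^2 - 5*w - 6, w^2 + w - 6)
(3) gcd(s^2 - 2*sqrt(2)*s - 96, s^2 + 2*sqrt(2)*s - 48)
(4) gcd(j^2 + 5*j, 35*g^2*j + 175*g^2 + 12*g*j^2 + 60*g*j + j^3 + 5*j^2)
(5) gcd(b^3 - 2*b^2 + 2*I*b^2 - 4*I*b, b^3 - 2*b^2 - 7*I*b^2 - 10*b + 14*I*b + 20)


(1) = gcd((r + 4)*(r + 5), (r - 5)*(r + 4)) = r + 4
(2) = gcd((w - 2)*(w + 1)*(w + 3), (w - 2)*(w + 3)) = w^2 + w - 6
(3) = s + 6*sqrt(2)
(4) = j + 5
(5) = gcd(b*(b - 2)*(b + 2*I), (b - 2)*(b - 5*I)*(b - 2*I)) = b - 2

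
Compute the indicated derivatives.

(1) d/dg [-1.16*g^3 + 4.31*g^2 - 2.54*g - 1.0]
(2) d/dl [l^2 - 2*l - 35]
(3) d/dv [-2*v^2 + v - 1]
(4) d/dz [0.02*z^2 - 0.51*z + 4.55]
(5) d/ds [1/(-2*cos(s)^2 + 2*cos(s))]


(1) = -3.48*g^2 + 8.62*g - 2.54
(2) = 2*l - 2
(3) = 1 - 4*v
(4) = 0.04*z - 0.51
(5) = (sin(s)/(2*cos(s)^2) - tan(s))/(cos(s) - 1)^2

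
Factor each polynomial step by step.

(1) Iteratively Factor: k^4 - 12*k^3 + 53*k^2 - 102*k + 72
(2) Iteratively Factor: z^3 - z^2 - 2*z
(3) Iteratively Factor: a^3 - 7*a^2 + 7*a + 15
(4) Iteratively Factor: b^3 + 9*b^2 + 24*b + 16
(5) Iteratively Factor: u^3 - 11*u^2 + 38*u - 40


(1) = (k - 3)*(k^3 - 9*k^2 + 26*k - 24) = (k - 3)^2*(k^2 - 6*k + 8) = (k - 3)^2*(k - 2)*(k - 4)
(2) = (z - 2)*(z^2 + z) = (z - 2)*(z + 1)*(z)
(3) = (a - 3)*(a^2 - 4*a - 5) = (a - 5)*(a - 3)*(a + 1)
(4) = (b + 1)*(b^2 + 8*b + 16) = (b + 1)*(b + 4)*(b + 4)
(5) = (u - 2)*(u^2 - 9*u + 20) = (u - 5)*(u - 2)*(u - 4)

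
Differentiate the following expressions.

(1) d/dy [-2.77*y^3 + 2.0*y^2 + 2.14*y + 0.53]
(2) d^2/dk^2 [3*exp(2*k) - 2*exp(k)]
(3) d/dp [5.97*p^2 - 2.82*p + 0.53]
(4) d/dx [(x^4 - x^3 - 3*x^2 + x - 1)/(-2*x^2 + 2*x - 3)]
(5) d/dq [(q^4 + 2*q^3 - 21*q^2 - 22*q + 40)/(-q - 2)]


(1) = -8.31*y^2 + 4.0*y + 2.14
(2) = (12*exp(k) - 2)*exp(k)
(3) = 11.94*p - 2.82
(4) = (-4*x^5 + 8*x^4 - 16*x^3 + 5*x^2 + 14*x - 1)/(4*x^4 - 8*x^3 + 16*x^2 - 12*x + 9)
(5) = 21 - 3*q^2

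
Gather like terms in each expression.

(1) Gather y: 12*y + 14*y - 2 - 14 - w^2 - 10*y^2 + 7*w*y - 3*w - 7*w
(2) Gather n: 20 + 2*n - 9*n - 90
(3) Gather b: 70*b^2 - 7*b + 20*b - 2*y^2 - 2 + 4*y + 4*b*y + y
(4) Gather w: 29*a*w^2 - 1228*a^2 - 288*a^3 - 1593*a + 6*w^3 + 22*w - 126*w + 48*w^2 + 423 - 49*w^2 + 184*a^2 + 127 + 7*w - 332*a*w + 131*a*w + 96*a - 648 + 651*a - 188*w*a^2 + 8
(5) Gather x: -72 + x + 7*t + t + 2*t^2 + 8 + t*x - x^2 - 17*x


(1) = -w^2 - 10*w - 10*y^2 + y*(7*w + 26) - 16
(2) = -7*n - 70
(3) = 70*b^2 + b*(4*y + 13) - 2*y^2 + 5*y - 2
(4) = -288*a^3 - 1044*a^2 - 846*a + 6*w^3 + w^2*(29*a - 1) + w*(-188*a^2 - 201*a - 97) - 90
(5) = 2*t^2 + 8*t - x^2 + x*(t - 16) - 64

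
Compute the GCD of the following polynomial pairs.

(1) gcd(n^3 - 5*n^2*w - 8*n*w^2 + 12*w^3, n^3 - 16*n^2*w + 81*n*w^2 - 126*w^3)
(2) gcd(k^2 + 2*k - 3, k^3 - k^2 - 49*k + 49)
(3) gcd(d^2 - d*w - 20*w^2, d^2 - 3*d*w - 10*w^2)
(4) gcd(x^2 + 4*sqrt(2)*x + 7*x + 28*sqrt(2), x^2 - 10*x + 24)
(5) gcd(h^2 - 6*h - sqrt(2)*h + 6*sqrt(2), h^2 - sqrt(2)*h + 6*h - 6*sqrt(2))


(1) = gcd((n - 6*w)*(n - w)*(n + 2*w), (n - 7*w)*(n - 6*w)*(n - 3*w)) = -n + 6*w
(2) = gcd((k - 1)*(k + 3), (k - 7)*(k - 1)*(k + 7)) = k - 1
(3) = gcd((d - 5*w)*(d + 4*w), (d - 5*w)*(d + 2*w)) = -d + 5*w
(4) = 1
(5) = gcd((h - 6)*(h - sqrt(2)), (h + 6)*(h - sqrt(2))) = h - sqrt(2)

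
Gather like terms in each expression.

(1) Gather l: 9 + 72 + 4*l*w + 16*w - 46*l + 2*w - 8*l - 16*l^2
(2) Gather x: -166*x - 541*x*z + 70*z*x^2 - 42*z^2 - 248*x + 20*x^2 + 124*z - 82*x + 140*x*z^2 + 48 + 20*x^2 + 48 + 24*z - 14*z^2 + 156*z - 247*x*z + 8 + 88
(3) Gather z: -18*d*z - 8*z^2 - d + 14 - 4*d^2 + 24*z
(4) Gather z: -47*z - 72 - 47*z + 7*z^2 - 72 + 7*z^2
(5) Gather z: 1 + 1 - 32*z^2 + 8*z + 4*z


(1) = -16*l^2 + l*(4*w - 54) + 18*w + 81
(2) = x^2*(70*z + 40) + x*(140*z^2 - 788*z - 496) - 56*z^2 + 304*z + 192
(3) = -4*d^2 - d - 8*z^2 + z*(24 - 18*d) + 14
(4) = 14*z^2 - 94*z - 144
(5) = -32*z^2 + 12*z + 2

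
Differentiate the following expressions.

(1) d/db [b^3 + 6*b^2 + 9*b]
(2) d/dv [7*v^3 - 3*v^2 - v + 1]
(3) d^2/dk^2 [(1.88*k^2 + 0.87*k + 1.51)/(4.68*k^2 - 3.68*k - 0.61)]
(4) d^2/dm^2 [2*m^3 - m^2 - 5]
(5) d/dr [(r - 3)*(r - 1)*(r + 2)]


(1) = 3*b^2 + 12*b + 9
(2) = 21*v^2 - 6*v - 1
(3) = (102.8664*k^3 + 230.637888*k^2 - 141.132888*k + 47.012688)/(102.503232*k^6 - 241.802496*k^5 + 150.053904*k^4 + 13.197952*k^3 - 19.558308*k^2 - 4.107984*k - 0.226981)
(4) = 12*m - 2
(5) = 3*r^2 - 4*r - 5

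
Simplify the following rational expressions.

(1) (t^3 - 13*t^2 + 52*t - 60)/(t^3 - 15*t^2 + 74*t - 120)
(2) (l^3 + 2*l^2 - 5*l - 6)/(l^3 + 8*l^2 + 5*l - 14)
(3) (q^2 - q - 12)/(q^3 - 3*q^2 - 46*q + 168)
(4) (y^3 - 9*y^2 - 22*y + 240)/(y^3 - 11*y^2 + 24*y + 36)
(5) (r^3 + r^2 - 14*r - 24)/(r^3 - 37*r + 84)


(1) = (t - 2)/(t - 4)
(2) = (l^3 + 2*l^2 - 5*l - 6)/(l^3 + 8*l^2 + 5*l - 14)
(3) = (q + 3)/(q^2 + q - 42)
(4) = (y^2 - 3*y - 40)/(y^2 - 5*y - 6)
(5) = (r^2 + 5*r + 6)/(r^2 + 4*r - 21)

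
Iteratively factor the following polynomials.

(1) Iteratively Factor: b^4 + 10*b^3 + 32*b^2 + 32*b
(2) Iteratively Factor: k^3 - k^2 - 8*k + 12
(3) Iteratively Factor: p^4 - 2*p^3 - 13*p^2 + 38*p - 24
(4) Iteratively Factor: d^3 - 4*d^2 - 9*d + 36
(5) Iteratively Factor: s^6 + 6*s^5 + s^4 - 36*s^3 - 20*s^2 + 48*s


(1) = (b)*(b^3 + 10*b^2 + 32*b + 32) = b*(b + 4)*(b^2 + 6*b + 8) = b*(b + 2)*(b + 4)*(b + 4)
(2) = (k + 3)*(k^2 - 4*k + 4) = (k - 2)*(k + 3)*(k - 2)
(3) = (p + 4)*(p^3 - 6*p^2 + 11*p - 6) = (p - 1)*(p + 4)*(p^2 - 5*p + 6) = (p - 3)*(p - 1)*(p + 4)*(p - 2)
(4) = (d + 3)*(d^2 - 7*d + 12) = (d - 3)*(d + 3)*(d - 4)
(5) = (s + 2)*(s^5 + 4*s^4 - 7*s^3 - 22*s^2 + 24*s) = (s + 2)*(s + 3)*(s^4 + s^3 - 10*s^2 + 8*s) = (s - 2)*(s + 2)*(s + 3)*(s^3 + 3*s^2 - 4*s) = (s - 2)*(s + 2)*(s + 3)*(s + 4)*(s^2 - s) = (s - 2)*(s - 1)*(s + 2)*(s + 3)*(s + 4)*(s)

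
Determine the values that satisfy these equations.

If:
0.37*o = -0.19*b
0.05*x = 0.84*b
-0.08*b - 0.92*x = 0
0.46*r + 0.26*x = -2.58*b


Then:
b = 0.00
o = 0.00
r = 0.00
x = 0.00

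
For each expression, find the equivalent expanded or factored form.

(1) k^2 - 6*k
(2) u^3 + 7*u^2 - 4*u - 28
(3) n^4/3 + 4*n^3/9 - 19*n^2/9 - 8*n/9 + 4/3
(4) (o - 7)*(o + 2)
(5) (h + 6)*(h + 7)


(1) = k*(k - 6)
(2) = (u - 2)*(u + 2)*(u + 7)
(3) = (n/3 + 1)*(n - 2)*(n - 2/3)*(n + 1)
(4) = o^2 - 5*o - 14
(5) = h^2 + 13*h + 42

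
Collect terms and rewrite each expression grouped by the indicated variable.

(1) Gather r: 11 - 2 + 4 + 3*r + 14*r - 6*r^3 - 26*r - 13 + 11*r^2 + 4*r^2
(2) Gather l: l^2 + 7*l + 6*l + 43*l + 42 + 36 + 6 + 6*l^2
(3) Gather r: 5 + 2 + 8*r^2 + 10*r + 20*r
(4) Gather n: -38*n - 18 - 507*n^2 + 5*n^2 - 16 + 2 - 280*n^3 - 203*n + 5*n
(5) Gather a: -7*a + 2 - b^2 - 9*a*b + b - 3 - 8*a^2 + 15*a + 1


(1) = -6*r^3 + 15*r^2 - 9*r
(2) = 7*l^2 + 56*l + 84
(3) = 8*r^2 + 30*r + 7
(4) = -280*n^3 - 502*n^2 - 236*n - 32
(5) = -8*a^2 + a*(8 - 9*b) - b^2 + b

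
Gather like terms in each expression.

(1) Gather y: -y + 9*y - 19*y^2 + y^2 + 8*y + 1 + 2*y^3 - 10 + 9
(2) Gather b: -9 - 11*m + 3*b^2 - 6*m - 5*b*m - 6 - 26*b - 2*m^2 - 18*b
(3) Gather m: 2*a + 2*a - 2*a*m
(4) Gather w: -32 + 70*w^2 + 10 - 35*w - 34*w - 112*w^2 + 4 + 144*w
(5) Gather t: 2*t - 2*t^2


(1) = 2*y^3 - 18*y^2 + 16*y
(2) = 3*b^2 + b*(-5*m - 44) - 2*m^2 - 17*m - 15
(3) = -2*a*m + 4*a
(4) = -42*w^2 + 75*w - 18
(5) = -2*t^2 + 2*t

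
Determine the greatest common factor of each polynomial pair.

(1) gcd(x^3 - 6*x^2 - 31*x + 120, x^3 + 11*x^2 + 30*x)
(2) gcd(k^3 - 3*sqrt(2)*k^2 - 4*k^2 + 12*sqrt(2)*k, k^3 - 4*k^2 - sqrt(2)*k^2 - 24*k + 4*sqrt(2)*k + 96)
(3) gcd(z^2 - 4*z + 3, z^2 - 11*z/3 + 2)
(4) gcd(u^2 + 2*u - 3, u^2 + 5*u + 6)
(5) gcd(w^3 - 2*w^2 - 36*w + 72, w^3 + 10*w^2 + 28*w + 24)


(1) = x + 5
(2) = k - 4
(3) = gcd((z - 3)*(z - 1), (z - 3)*(z - 2/3)) = z - 3
(4) = u + 3
(5) = w + 6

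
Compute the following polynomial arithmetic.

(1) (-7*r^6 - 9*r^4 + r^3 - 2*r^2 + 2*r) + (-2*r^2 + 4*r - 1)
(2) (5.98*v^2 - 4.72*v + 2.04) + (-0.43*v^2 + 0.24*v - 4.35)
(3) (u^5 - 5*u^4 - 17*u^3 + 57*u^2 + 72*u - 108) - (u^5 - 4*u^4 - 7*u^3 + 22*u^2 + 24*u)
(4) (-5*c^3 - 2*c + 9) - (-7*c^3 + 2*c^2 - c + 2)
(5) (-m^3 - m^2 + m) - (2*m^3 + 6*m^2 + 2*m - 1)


(1) = -7*r^6 - 9*r^4 + r^3 - 4*r^2 + 6*r - 1
(2) = 5.55*v^2 - 4.48*v - 2.31
(3) = -u^4 - 10*u^3 + 35*u^2 + 48*u - 108
(4) = 2*c^3 - 2*c^2 - c + 7
(5) = -3*m^3 - 7*m^2 - m + 1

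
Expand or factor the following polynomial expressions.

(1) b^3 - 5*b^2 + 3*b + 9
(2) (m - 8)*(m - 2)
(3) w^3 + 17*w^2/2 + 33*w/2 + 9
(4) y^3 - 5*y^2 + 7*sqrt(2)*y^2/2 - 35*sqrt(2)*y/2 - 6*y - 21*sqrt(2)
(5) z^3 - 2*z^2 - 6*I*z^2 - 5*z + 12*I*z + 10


(1) = (b - 3)^2*(b + 1)
(2) = m^2 - 10*m + 16
(3) = (w + 1)*(w + 3/2)*(w + 6)
(4) = (y - 6)*(y + 1)*(y + 7*sqrt(2)/2)
(5) = (z - 2)*(z - 5*I)*(z - I)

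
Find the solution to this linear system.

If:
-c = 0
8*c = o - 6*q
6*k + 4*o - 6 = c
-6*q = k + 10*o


Then:
c = 0
k = 33/31
o = -3/31
q = -1/62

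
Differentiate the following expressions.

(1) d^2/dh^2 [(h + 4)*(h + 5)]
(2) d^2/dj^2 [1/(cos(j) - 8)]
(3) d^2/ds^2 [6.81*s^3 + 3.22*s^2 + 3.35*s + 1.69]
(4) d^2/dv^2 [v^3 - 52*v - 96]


(1) = 2
(2) = (sin(j)^2 - 8*cos(j) + 1)/(cos(j) - 8)^3
(3) = 40.86*s + 6.44
(4) = 6*v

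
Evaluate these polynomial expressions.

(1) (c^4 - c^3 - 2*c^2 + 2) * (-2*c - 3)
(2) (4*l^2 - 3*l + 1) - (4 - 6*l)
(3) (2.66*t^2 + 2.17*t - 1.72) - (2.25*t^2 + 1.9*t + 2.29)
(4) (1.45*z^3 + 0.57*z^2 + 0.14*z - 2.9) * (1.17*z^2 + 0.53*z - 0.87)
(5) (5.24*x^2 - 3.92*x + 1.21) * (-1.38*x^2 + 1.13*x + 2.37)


(1) = -2*c^5 - c^4 + 7*c^3 + 6*c^2 - 4*c - 6
(2) = 4*l^2 + 3*l - 3
(3) = 0.41*t^2 + 0.27*t - 4.01
(4) = 1.6965*z^5 + 1.4354*z^4 - 0.7956*z^3 - 3.8147*z^2 - 1.6588*z + 2.523
(5) = -7.2312*x^4 + 11.3308*x^3 + 6.3194*x^2 - 7.9231*x + 2.8677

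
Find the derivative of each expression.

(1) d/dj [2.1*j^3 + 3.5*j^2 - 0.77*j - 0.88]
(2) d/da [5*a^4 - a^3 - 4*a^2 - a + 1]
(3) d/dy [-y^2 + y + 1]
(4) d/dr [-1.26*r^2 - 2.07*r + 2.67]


(1) = 6.3*j^2 + 7.0*j - 0.77
(2) = 20*a^3 - 3*a^2 - 8*a - 1
(3) = 1 - 2*y
(4) = -2.52*r - 2.07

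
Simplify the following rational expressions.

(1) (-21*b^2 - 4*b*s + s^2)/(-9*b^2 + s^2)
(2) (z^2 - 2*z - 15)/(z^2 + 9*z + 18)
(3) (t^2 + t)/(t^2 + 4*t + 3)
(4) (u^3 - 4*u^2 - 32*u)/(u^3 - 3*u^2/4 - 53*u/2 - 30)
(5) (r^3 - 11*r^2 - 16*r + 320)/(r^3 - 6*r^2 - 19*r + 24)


(1) = (-7*b + s)/(-3*b + s)
(2) = (z - 5)/(z + 6)
(3) = t/(t + 3)
(4) = (4*u^2 - 32*u)/(4*u^2 - 19*u - 30)
(5) = (r^2 - 3*r - 40)/(r^2 + 2*r - 3)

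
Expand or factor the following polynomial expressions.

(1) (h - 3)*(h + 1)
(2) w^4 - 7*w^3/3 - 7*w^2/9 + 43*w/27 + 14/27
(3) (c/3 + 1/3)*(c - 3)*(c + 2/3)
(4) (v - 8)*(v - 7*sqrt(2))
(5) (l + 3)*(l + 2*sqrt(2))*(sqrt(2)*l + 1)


(1) = h^2 - 2*h - 3
(2) = (w - 7/3)*(w - 1)*(w + 1/3)*(w + 2/3)
(3) = c^3/3 - 4*c^2/9 - 13*c/9 - 2/3
(4) = v^2 - 7*sqrt(2)*v - 8*v + 56*sqrt(2)
(5) = sqrt(2)*l^3 + 3*sqrt(2)*l^2 + 5*l^2 + 2*sqrt(2)*l + 15*l + 6*sqrt(2)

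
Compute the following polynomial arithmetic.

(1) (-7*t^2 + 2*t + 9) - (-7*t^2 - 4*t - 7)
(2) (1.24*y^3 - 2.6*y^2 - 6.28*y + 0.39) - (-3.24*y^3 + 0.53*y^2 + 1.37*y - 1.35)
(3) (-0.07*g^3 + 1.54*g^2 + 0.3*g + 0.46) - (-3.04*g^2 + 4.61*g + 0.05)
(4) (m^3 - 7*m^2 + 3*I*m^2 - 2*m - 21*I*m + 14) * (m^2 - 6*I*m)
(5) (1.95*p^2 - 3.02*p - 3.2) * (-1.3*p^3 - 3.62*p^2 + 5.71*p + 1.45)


(1) = 6*t + 16
(2) = 4.48*y^3 - 3.13*y^2 - 7.65*y + 1.74
(3) = -0.07*g^3 + 4.58*g^2 - 4.31*g + 0.41
(4) = m^5 - 7*m^4 - 3*I*m^4 + 16*m^3 + 21*I*m^3 - 112*m^2 + 12*I*m^2 - 84*I*m
(5) = -2.535*p^5 - 3.133*p^4 + 26.2269*p^3 - 2.8327*p^2 - 22.651*p - 4.64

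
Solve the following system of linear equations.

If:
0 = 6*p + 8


Then:
p = -4/3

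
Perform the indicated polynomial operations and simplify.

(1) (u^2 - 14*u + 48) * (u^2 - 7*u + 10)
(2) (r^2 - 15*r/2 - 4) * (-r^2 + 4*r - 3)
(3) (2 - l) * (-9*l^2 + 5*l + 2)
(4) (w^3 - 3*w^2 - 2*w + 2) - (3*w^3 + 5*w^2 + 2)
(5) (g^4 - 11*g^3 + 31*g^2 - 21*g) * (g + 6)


(1) = u^4 - 21*u^3 + 156*u^2 - 476*u + 480
(2) = -r^4 + 23*r^3/2 - 29*r^2 + 13*r/2 + 12
(3) = 9*l^3 - 23*l^2 + 8*l + 4
(4) = -2*w^3 - 8*w^2 - 2*w
(5) = g^5 - 5*g^4 - 35*g^3 + 165*g^2 - 126*g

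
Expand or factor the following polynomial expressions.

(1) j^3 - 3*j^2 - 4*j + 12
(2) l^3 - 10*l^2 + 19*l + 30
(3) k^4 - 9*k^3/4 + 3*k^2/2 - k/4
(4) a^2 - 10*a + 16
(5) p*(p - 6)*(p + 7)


(1) = (j - 3)*(j - 2)*(j + 2)
(2) = (l - 6)*(l - 5)*(l + 1)
(3) = k*(k - 1)^2*(k - 1/4)
(4) = (a - 8)*(a - 2)
(5) = p^3 + p^2 - 42*p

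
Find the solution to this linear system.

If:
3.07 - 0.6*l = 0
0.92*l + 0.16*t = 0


Then:
l = 5.12
t = -29.42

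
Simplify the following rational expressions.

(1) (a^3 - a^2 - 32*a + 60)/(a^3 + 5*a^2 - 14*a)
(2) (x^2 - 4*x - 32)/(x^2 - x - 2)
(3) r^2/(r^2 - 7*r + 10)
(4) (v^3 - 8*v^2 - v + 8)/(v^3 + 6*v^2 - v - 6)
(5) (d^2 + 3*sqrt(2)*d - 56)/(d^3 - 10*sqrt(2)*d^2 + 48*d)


(1) = (a^2 + a - 30)/(a^2 + 7*a)
(2) = (x^2 - 4*x - 32)/(x^2 - x - 2)
(3) = r^2/(r^2 - 7*r + 10)
(4) = (v - 8)/(v + 6)
(5) = (d + 7*sqrt(2))/(d^2 - 6*sqrt(2)*d)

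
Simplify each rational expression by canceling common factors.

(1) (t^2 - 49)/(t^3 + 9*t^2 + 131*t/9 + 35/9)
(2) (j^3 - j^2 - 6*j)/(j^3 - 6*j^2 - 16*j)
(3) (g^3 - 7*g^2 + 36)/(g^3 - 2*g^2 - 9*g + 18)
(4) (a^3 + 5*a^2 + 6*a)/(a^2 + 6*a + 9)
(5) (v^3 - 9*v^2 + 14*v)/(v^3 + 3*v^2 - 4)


(1) = (9*t - 63)/(9*t^2 + 18*t + 5)
(2) = (j - 3)/(j - 8)
(3) = (g^2 - 4*g - 12)/(g^2 + g - 6)
(4) = (a^2 + 2*a)/(a + 3)
(5) = (v^3 - 9*v^2 + 14*v)/(v^3 + 3*v^2 - 4)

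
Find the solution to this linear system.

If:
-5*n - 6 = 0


Then:
n = -6/5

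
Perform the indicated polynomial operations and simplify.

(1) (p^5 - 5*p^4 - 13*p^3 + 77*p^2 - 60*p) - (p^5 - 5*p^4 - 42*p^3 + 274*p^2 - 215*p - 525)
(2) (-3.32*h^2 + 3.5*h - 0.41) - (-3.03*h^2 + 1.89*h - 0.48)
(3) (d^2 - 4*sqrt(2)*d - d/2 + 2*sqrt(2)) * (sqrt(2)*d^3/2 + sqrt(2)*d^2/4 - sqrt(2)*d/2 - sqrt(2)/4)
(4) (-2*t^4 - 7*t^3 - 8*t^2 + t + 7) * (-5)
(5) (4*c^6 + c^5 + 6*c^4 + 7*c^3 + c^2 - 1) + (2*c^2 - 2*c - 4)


(1) = 29*p^3 - 197*p^2 + 155*p + 525
(2) = -0.29*h^2 + 1.61*h + 0.07
(3) = sqrt(2)*d^5/2 - 4*d^4 - 5*sqrt(2)*d^3/8 + 5*d^2 + sqrt(2)*d/8 - 1
(4) = 10*t^4 + 35*t^3 + 40*t^2 - 5*t - 35
(5) = 4*c^6 + c^5 + 6*c^4 + 7*c^3 + 3*c^2 - 2*c - 5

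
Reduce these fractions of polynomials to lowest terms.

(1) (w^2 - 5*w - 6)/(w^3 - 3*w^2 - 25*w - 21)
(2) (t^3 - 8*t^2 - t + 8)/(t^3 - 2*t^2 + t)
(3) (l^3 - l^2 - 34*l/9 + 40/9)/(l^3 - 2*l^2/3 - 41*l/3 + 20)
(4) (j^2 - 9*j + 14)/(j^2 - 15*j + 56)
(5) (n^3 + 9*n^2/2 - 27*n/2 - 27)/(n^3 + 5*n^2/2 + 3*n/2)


(1) = (w - 6)/(w^2 - 4*w - 21)
(2) = (t^2 - 7*t - 8)/(t^2 - t)
(3) = (3*l^2 + 2*l - 8)/(3*l^2 + 3*l - 36)
(4) = (j - 2)/(j - 8)
(5) = (n^2 + 3*n - 18)/(n^2 + n)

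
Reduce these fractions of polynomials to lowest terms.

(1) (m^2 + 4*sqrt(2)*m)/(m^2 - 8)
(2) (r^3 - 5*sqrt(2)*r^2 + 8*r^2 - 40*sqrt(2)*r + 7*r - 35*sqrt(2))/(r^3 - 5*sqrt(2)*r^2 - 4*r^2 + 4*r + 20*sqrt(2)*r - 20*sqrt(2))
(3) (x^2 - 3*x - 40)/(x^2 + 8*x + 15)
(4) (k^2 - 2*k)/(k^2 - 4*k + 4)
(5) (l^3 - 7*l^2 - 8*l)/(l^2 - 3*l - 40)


(1) = (m^2 + 4*sqrt(2)*m)/(m^2 - 8)
(2) = (r^2 + 8*r + 7)/(r^2 - 4*r + 4)
(3) = (x - 8)/(x + 3)
(4) = k/(k - 2)
(5) = (l^2 + l)/(l + 5)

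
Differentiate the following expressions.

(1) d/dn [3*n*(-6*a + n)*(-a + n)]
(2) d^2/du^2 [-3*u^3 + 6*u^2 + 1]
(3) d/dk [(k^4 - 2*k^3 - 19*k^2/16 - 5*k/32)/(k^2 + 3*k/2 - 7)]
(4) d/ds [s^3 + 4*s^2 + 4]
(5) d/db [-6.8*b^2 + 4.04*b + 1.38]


(1) = 18*a^2 - 42*a*n + 9*n^2
(2) = 12 - 18*u
(3) = (64*k^5 + 80*k^4 - 1088*k^3 + 1292*k^2 + 532*k + 35)/(8*(4*k^4 + 12*k^3 - 47*k^2 - 84*k + 196))
(4) = s*(3*s + 8)
(5) = 4.04 - 13.6*b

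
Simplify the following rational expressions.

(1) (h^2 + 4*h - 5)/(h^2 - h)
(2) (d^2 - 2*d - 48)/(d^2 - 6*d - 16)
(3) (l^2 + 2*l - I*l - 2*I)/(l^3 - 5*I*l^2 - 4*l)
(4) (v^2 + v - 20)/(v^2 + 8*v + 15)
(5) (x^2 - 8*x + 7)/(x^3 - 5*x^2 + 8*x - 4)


(1) = (h + 5)/h
(2) = (d + 6)/(d + 2)
(3) = (l + 2)/(l^2 - 4*I*l)
(4) = (v - 4)/(v + 3)
(5) = (x - 7)/(x^2 - 4*x + 4)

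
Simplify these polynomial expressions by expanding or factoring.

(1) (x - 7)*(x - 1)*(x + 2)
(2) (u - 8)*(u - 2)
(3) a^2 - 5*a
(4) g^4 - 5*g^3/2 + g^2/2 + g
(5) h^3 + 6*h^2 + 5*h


(1) = x^3 - 6*x^2 - 9*x + 14
(2) = u^2 - 10*u + 16
(3) = a*(a - 5)
(4) = g*(g - 2)*(g - 1)*(g + 1/2)
(5) = h*(h + 1)*(h + 5)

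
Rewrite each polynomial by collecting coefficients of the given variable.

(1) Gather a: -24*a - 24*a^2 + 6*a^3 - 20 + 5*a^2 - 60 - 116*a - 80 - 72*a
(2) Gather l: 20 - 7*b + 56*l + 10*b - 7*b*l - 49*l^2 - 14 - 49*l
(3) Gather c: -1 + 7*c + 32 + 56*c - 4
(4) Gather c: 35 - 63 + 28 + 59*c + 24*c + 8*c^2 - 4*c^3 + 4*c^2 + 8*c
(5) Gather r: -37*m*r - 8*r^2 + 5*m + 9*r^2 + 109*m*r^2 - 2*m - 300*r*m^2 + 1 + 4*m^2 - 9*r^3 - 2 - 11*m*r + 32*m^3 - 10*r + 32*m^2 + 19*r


(1) = 6*a^3 - 19*a^2 - 212*a - 160
(2) = 3*b - 49*l^2 + l*(7 - 7*b) + 6
(3) = 63*c + 27
(4) = -4*c^3 + 12*c^2 + 91*c
(5) = 32*m^3 + 36*m^2 + 3*m - 9*r^3 + r^2*(109*m + 1) + r*(-300*m^2 - 48*m + 9) - 1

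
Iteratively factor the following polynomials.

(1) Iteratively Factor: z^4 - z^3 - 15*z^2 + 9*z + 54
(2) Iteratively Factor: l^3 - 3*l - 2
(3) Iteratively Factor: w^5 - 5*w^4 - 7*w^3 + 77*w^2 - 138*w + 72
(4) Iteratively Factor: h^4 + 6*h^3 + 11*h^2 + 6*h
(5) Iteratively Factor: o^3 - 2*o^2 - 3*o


(1) = (z - 3)*(z^3 + 2*z^2 - 9*z - 18) = (z - 3)*(z + 2)*(z^2 - 9) = (z - 3)*(z + 2)*(z + 3)*(z - 3)
(2) = (l + 1)*(l^2 - l - 2) = (l - 2)*(l + 1)*(l + 1)
(3) = (w - 1)*(w^4 - 4*w^3 - 11*w^2 + 66*w - 72) = (w - 2)*(w - 1)*(w^3 - 2*w^2 - 15*w + 36) = (w - 3)*(w - 2)*(w - 1)*(w^2 + w - 12) = (w - 3)*(w - 2)*(w - 1)*(w + 4)*(w - 3)
(4) = (h)*(h^3 + 6*h^2 + 11*h + 6) = h*(h + 3)*(h^2 + 3*h + 2) = h*(h + 1)*(h + 3)*(h + 2)
(5) = (o + 1)*(o^2 - 3*o) = o*(o + 1)*(o - 3)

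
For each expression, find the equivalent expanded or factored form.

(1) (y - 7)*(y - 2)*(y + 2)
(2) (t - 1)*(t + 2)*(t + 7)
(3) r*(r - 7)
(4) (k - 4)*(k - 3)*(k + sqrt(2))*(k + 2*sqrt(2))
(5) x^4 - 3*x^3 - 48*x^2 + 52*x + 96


(1) = y^3 - 7*y^2 - 4*y + 28
(2) = t^3 + 8*t^2 + 5*t - 14
(3) = r^2 - 7*r
(4) = k^4 - 7*k^3 + 3*sqrt(2)*k^3 - 21*sqrt(2)*k^2 + 16*k^2 - 28*k + 36*sqrt(2)*k + 48
(5) = (x - 8)*(x - 2)*(x + 1)*(x + 6)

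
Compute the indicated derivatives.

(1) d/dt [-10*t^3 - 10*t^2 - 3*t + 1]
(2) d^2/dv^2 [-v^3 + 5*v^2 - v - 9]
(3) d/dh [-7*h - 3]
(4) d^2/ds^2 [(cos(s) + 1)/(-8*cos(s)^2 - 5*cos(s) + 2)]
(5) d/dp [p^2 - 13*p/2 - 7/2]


(1) = -30*t^2 - 20*t - 3
(2) = 10 - 6*v
(3) = -7
(4) = (144*(1 - cos(2*s))^2*cos(s) + 54*(1 - cos(2*s))^2 - 288*cos(s) + 147*cos(2*s)/2 + 150*cos(3*s) - 32*cos(5*s) - 489/2)/(5*cos(s) + 4*cos(2*s) + 2)^3
(5) = 2*p - 13/2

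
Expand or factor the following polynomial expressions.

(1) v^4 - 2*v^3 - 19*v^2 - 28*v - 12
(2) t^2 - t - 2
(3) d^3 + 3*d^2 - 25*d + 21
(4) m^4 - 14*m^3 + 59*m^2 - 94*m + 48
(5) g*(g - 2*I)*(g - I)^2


(1) = (v - 6)*(v + 1)^2*(v + 2)
(2) = (t - 2)*(t + 1)
(3) = (d - 3)*(d - 1)*(d + 7)
(4) = (m - 8)*(m - 3)*(m - 2)*(m - 1)
(5) = g^4 - 4*I*g^3 - 5*g^2 + 2*I*g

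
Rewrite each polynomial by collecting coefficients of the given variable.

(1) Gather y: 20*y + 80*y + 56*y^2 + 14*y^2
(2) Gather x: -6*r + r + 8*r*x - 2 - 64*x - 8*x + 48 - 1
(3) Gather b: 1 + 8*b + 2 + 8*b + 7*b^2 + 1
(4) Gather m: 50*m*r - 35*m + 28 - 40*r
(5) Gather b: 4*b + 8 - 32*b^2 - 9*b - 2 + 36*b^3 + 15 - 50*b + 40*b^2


(1) = 70*y^2 + 100*y
(2) = -5*r + x*(8*r - 72) + 45
(3) = 7*b^2 + 16*b + 4
(4) = m*(50*r - 35) - 40*r + 28
(5) = 36*b^3 + 8*b^2 - 55*b + 21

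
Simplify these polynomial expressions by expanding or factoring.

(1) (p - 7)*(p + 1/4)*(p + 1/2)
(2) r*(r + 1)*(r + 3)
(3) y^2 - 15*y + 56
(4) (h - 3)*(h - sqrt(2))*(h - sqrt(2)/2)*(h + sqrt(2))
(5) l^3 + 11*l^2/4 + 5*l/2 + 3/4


(1) = p^3 - 25*p^2/4 - 41*p/8 - 7/8
(2) = r^3 + 4*r^2 + 3*r
(3) = (y - 8)*(y - 7)
(4) = h^4 - 3*h^3 - sqrt(2)*h^3/2 - 2*h^2 + 3*sqrt(2)*h^2/2 + sqrt(2)*h + 6*h - 3*sqrt(2)
(5) = (l + 3/4)*(l + 1)^2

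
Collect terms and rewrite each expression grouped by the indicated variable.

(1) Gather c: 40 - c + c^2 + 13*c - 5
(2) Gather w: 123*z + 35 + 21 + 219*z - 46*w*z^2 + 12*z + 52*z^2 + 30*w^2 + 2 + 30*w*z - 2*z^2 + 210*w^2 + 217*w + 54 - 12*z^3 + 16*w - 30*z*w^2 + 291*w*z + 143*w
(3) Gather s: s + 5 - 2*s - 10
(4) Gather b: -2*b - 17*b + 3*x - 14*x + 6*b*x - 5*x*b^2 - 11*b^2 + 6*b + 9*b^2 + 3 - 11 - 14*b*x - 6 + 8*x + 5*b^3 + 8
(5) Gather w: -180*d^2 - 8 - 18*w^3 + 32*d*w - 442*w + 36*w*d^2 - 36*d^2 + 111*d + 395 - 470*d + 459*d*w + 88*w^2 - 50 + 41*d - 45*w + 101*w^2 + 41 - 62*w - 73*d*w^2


(1) = c^2 + 12*c + 35
(2) = w^2*(240 - 30*z) + w*(-46*z^2 + 321*z + 376) - 12*z^3 + 50*z^2 + 354*z + 112
(3) = -s - 5
(4) = 5*b^3 + b^2*(-5*x - 2) + b*(-8*x - 13) - 3*x - 6
(5) = -216*d^2 - 318*d - 18*w^3 + w^2*(189 - 73*d) + w*(36*d^2 + 491*d - 549) + 378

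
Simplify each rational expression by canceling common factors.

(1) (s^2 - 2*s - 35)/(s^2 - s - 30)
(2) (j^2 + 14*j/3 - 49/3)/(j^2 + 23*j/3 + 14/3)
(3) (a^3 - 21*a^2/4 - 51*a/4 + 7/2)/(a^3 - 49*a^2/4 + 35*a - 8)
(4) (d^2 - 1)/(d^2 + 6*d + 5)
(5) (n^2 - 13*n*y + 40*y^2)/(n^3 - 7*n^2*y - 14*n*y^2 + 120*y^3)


(1) = (s - 7)/(s - 6)
(2) = (3*j - 7)/(3*j + 2)
(3) = (a^2 - 5*a - 14)/(a^2 - 12*a + 32)
(4) = (d - 1)/(d + 5)
(5) = (-n + 8*y)/(-n^2 + 2*n*y + 24*y^2)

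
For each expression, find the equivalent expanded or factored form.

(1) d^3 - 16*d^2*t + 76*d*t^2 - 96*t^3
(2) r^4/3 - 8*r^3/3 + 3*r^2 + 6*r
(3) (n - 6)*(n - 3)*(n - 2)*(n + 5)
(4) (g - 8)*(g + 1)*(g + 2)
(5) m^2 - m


(1) = (d - 8*t)*(d - 6*t)*(d - 2*t)
(2) = r*(r/3 + 1/3)*(r - 6)*(r - 3)
(3) = n^4 - 6*n^3 - 19*n^2 + 144*n - 180
(4) = g^3 - 5*g^2 - 22*g - 16
(5) = m*(m - 1)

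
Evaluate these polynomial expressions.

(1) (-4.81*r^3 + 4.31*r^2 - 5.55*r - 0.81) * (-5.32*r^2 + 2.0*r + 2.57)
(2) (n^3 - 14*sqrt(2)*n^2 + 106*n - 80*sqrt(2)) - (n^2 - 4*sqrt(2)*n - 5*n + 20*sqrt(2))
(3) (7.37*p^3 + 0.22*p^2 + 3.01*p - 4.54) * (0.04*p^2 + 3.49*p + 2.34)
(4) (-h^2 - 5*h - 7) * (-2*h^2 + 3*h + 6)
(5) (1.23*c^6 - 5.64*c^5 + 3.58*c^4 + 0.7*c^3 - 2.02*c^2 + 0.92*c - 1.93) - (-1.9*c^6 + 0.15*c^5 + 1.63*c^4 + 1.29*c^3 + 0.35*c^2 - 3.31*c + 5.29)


(1) = 25.5892*r^5 - 32.5492*r^4 + 25.7843*r^3 + 4.2859*r^2 - 15.8835*r - 2.0817
(2) = n^3 - 14*sqrt(2)*n^2 - n^2 + 4*sqrt(2)*n + 111*n - 100*sqrt(2)
(3) = 0.2948*p^5 + 25.7301*p^4 + 18.134*p^3 + 10.8381*p^2 - 8.8012*p - 10.6236
(4) = 2*h^4 + 7*h^3 - 7*h^2 - 51*h - 42
(5) = 3.13*c^6 - 5.79*c^5 + 1.95*c^4 - 0.59*c^3 - 2.37*c^2 + 4.23*c - 7.22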